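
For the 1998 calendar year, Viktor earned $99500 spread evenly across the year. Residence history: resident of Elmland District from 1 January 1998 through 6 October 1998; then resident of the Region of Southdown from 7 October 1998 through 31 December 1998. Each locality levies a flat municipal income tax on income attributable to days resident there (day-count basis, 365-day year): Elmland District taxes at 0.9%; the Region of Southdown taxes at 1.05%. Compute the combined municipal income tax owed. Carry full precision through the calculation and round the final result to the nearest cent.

Elmland District, 1 January – 6 October 1998: 279 days → $99500 × 0.9% × 279/365 = $684.5055
The Region of Southdown, 7 October – 31 December 1998: 86 days → $99500 × 1.05% × 86/365 = $246.1603
Total = $930.6658

$930.67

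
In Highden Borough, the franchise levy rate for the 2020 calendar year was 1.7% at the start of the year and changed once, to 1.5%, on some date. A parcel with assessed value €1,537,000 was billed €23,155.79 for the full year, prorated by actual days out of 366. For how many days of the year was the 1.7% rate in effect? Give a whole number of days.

12 days

Let d = days at the first rate; then 366 − d days at the second rate.
€1,537,000 × [1.7%·d + 1.5%·(366−d)] / 366 = €23,155.79
Solving gives d = 12, so the new rate took effect on 13 Jan 2020.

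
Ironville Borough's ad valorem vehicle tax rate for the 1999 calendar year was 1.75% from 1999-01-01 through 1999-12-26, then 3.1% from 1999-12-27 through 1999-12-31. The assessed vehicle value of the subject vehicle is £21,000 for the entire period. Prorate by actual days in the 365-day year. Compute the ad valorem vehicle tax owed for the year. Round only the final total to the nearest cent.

1999-01-01 to 1999-12-26: 360 days at 1.75% → £21,000 × 1.75% × 360/365 = £362.4658
1999-12-27 to 1999-12-31: 5 days at 3.1% → £21,000 × 3.1% × 5/365 = £8.9178
Total = £371.3836

£371.38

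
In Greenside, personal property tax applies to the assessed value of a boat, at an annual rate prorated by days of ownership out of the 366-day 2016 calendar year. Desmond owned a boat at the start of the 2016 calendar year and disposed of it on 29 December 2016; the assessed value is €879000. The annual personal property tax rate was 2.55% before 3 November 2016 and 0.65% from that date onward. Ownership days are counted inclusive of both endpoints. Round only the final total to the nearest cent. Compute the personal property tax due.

1 January – 2 November 2016: 307 days at 2.55% → €879000 × 2.55% × 307/366 = €18801.2336
3 November – 29 December 2016: 57 days at 0.65% → €879000 × 0.65% × 57/366 = €889.8074
Total = €19691.0410

€19691.04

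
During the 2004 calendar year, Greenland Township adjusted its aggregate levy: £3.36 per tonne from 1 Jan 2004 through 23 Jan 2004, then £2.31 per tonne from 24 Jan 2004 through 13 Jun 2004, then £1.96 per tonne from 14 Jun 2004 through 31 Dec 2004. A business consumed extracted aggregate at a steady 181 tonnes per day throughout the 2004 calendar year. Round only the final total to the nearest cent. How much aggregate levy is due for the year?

£144666.06

1 Jan – 23 Jan 2004: 23 days × 181 tonnes/day = 4,163 tonnes at £3.36/tonne → £13987.68
24 Jan – 13 Jun 2004: 142 days × 181 tonnes/day = 25,702 tonnes at £2.31/tonne → £59371.62
14 Jun – 31 Dec 2004: 201 days × 181 tonnes/day = 36,381 tonnes at £1.96/tonne → £71306.76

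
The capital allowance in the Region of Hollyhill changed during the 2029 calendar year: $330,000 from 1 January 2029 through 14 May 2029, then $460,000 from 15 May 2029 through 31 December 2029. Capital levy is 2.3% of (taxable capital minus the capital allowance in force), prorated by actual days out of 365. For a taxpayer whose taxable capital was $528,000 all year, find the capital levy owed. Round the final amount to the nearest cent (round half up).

$2,661.70

1 January – 14 May 2029: 134 days, exemption $330,000 → ($528,000 − $330,000) × 2.3% × 134/365 = $1,671.8795
15 May – 31 December 2029: 231 days, exemption $460,000 → ($528,000 − $460,000) × 2.3% × 231/365 = $989.8192
Total = $2,661.6986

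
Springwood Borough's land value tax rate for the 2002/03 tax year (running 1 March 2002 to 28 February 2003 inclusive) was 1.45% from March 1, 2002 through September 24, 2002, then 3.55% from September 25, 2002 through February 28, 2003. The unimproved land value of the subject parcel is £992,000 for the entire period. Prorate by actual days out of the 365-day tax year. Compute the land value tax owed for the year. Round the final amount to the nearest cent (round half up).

March 1 – September 24, 2002: 208 days at 1.45% → £992,000 × 1.45% × 208/365 = £8,196.9096
September 25, 2002 – February 28, 2003: 157 days at 3.55% → £992,000 × 3.55% × 157/365 = £15,147.7041
Total = £23,344.6137

£23,344.61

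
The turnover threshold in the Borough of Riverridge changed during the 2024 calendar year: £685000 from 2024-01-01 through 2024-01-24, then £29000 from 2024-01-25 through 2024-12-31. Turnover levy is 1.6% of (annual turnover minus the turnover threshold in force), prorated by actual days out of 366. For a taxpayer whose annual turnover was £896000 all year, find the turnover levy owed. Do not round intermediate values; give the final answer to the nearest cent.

2024-01-01 to 2024-01-24: 24 days, exemption £685000 → (£896000 − £685000) × 1.6% × 24/366 = £221.3770
2024-01-25 to 2024-12-31: 342 days, exemption £29000 → (£896000 − £29000) × 1.6% × 342/366 = £12962.3607
Total = £13183.7377

£13183.74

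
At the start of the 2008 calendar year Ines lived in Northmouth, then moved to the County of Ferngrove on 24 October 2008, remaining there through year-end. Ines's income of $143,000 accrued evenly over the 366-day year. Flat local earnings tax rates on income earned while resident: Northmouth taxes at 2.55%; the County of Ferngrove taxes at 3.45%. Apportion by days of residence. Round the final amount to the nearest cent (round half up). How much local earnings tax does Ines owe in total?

Northmouth, 1 January – 23 October 2008: 297 days → $143,000 × 2.55% × 297/366 = $2,959.0451
The County of Ferngrove, 24 October – 31 December 2008: 69 days → $143,000 × 3.45% × 69/366 = $930.0861
Total = $3,889.1311

$3,889.13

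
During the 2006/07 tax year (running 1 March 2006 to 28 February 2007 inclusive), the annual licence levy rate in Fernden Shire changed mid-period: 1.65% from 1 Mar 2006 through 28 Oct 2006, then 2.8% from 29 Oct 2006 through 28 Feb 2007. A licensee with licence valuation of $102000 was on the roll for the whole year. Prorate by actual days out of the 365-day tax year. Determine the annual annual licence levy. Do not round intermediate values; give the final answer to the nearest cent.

$2078.28

1 Mar – 28 Oct 2006: 242 days at 1.65% → $102000 × 1.65% × 242/365 = $1115.8521
29 Oct 2006 – 28 Feb 2007: 123 days at 2.8% → $102000 × 2.8% × 123/365 = $962.4329
Total = $2078.2849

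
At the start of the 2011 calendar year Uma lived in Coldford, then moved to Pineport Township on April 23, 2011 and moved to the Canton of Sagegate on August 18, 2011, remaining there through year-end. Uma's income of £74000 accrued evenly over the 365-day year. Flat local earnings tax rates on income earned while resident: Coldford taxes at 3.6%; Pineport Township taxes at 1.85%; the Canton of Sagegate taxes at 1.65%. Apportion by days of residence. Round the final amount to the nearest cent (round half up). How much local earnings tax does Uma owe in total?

£1711.22

Coldford, January 1 – April 22, 2011: 112 days → £74000 × 3.6% × 112/365 = £817.4466
Pineport Township, April 23 – August 17, 2011: 117 days → £74000 × 1.85% × 117/365 = £438.8301
The Canton of Sagegate, August 18 – December 31, 2011: 136 days → £74000 × 1.65% × 136/365 = £454.9479
Total = £1711.2247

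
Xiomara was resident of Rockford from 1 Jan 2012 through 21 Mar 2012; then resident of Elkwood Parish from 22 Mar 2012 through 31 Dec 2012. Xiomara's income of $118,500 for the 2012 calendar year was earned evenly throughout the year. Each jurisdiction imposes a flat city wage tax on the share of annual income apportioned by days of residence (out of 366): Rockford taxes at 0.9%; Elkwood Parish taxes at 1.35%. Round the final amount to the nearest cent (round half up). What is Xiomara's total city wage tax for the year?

Rockford, 1 Jan – 21 Mar 2012: 81 days → $118,500 × 0.9% × 81/366 = $236.0287
Elkwood Parish, 22 Mar – 31 Dec 2012: 285 days → $118,500 × 1.35% × 285/366 = $1,245.7070
Total = $1,481.7357

$1,481.74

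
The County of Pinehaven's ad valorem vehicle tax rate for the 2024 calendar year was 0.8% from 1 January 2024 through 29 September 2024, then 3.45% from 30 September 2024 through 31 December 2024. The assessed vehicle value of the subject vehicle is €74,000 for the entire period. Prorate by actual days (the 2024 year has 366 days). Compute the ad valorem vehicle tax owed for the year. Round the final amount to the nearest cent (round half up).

€1,090.29

1 January – 29 September 2024: 273 days at 0.8% → €74,000 × 0.8% × 273/366 = €441.5738
30 September – 31 December 2024: 93 days at 3.45% → €74,000 × 3.45% × 93/366 = €648.7131
Total = €1,090.2869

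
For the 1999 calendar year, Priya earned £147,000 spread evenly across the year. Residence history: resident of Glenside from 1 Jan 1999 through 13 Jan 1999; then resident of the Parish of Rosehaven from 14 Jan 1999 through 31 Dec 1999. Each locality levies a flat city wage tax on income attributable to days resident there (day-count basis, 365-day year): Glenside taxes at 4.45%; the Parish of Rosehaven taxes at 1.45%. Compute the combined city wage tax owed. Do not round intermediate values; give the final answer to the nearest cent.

£2,288.57

Glenside, 1 Jan – 13 Jan 1999: 13 days → £147,000 × 4.45% × 13/365 = £232.9849
The Parish of Rosehaven, 14 Jan – 31 Dec 1999: 352 days → £147,000 × 1.45% × 352/365 = £2,055.5836
Total = £2,288.5685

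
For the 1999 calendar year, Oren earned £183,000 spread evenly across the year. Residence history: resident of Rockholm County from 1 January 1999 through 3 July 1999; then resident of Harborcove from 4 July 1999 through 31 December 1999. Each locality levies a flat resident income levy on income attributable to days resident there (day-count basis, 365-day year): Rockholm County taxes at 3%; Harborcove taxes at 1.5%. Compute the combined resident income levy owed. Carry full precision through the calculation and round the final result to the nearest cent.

Rockholm County, 1 January – 3 July 1999: 184 days → £183,000 × 3% × 184/365 = £2,767.5616
Harborcove, 4 July – 31 December 1999: 181 days → £183,000 × 1.5% × 181/365 = £1,361.2192
Total = £4,128.7808

£4,128.78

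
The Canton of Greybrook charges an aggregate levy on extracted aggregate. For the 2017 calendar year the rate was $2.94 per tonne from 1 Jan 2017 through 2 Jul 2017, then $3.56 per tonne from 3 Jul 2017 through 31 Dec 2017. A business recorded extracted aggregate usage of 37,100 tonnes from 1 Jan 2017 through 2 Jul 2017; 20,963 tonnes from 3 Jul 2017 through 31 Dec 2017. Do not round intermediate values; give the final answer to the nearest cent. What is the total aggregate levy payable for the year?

1 Jan – 2 Jul 2017: 37,100 tonnes at $2.94/tonne → $109074.00
3 Jul – 31 Dec 2017: 20,963 tonnes at $3.56/tonne → $74628.28

$183702.28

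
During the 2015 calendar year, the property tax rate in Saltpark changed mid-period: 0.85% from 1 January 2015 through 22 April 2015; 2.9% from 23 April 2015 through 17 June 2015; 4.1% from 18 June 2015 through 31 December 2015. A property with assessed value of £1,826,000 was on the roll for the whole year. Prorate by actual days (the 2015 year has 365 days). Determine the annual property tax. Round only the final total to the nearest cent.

1 January – 22 April 2015: 112 days at 0.85% → £1,826,000 × 0.85% × 112/365 = £4,762.6082
23 April – 17 June 2015: 56 days at 2.9% → £1,826,000 × 2.9% × 56/365 = £8,124.4493
18 June – 31 December 2015: 197 days at 4.1% → £1,826,000 × 4.1% × 197/365 = £40,407.1288
Total = £53,294.1863

£53,294.19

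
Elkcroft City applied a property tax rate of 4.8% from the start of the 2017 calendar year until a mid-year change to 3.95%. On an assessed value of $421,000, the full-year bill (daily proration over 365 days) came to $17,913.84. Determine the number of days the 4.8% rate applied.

131 days

Let d = days at the first rate; then 365 − d days at the second rate.
$421,000 × [4.8%·d + 3.95%·(365−d)] / 365 = $17,913.84
Solving gives d = 131, so the new rate took effect on May 12, 2017.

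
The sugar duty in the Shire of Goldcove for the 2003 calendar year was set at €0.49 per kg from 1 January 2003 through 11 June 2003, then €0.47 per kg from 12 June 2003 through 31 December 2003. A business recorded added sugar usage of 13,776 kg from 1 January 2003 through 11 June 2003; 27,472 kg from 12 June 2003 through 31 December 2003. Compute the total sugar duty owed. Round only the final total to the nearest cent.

€19662.08

1 January – 11 June 2003: 13,776 kg at €0.49/kg → €6750.24
12 June – 31 December 2003: 27,472 kg at €0.47/kg → €12911.84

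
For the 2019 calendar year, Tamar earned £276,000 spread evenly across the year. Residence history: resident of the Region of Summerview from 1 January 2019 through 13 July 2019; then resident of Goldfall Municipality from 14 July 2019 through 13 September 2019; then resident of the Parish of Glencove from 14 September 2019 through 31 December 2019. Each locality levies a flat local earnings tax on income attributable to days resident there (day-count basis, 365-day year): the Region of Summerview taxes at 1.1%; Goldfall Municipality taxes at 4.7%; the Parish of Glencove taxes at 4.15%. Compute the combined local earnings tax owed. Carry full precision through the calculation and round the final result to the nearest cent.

The Region of Summerview, 1 January – 13 July 2019: 194 days → £276,000 × 1.1% × 194/365 = £1,613.6548
Goldfall Municipality, 14 July – 13 September 2019: 62 days → £276,000 × 4.7% × 62/365 = £2,203.4630
The Parish of Glencove, 14 September – 31 December 2019: 109 days → £276,000 × 4.15% × 109/365 = £3,420.5096
Total = £7,237.6274

£7,237.63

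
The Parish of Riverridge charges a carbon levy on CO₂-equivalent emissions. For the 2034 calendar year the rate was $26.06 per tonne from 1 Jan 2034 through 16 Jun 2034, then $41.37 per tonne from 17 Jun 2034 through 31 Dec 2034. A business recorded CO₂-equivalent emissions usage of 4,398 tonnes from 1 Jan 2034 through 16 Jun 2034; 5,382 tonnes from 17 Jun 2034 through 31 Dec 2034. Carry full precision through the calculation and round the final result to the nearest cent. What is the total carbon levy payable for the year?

1 Jan – 16 Jun 2034: 4,398 tonnes at $26.06/tonne → $114,611.88
17 Jun – 31 Dec 2034: 5,382 tonnes at $41.37/tonne → $222,653.34

$337,265.22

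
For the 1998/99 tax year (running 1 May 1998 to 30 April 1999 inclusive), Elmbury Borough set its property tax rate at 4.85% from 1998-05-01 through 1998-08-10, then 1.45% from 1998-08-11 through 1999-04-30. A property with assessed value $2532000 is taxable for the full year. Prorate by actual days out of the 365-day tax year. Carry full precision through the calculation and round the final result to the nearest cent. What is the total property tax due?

$60771.47

1998-05-01 to 1998-08-10: 102 days at 4.85% → $2532000 × 4.85% × 102/365 = $34317.2712
1998-08-11 to 1999-04-30: 263 days at 1.45% → $2532000 × 1.45% × 263/365 = $26454.1973
Total = $60771.4685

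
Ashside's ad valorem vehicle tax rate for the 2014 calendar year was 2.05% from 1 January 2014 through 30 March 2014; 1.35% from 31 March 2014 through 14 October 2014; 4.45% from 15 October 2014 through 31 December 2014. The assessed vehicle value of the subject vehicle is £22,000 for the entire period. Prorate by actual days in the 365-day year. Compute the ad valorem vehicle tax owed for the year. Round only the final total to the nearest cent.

£480.29

1 January – 30 March 2014: 89 days at 2.05% → £22,000 × 2.05% × 89/365 = £109.9699
31 March – 14 October 2014: 198 days at 1.35% → £22,000 × 1.35% × 198/365 = £161.1123
15 October – 31 December 2014: 78 days at 4.45% → £22,000 × 4.45% × 78/365 = £209.2110
Total = £480.2932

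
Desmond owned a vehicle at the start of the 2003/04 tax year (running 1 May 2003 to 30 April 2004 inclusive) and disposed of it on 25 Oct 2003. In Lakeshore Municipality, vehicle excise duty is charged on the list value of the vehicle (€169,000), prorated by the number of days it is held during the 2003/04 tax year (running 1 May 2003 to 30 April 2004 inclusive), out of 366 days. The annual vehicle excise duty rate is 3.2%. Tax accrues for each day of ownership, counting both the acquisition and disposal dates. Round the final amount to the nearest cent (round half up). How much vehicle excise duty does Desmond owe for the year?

€2,630.12

Days held (1 May – 25 Oct 2003): 178 out of 366
Tax = €169,000 × 3.2% × 178/366 = €2,630.1202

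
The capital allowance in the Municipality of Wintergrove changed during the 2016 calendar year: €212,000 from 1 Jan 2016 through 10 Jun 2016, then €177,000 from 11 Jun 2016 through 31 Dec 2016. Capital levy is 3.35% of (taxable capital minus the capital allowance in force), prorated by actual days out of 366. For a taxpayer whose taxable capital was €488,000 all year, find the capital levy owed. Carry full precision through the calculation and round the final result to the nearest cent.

€9,899.52

1 Jan – 10 Jun 2016: 162 days, exemption €212,000 → (€488,000 − €212,000) × 3.35% × 162/366 = €4,092.4918
11 Jun – 31 Dec 2016: 204 days, exemption €177,000 → (€488,000 − €177,000) × 3.35% × 204/366 = €5,807.0328
Total = €9,899.5246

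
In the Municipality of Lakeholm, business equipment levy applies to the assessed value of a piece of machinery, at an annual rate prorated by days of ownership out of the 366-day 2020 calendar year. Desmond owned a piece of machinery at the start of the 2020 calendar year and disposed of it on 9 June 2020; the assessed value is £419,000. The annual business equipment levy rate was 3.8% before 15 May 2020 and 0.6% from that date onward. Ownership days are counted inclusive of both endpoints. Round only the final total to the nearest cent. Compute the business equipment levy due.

1 January – 14 May 2020: 135 days at 3.8% → £419,000 × 3.8% × 135/366 = £5,872.8689
15 May – 9 June 2020: 26 days at 0.6% → £419,000 × 0.6% × 26/366 = £178.5902
Total = £6,051.4590

£6,051.46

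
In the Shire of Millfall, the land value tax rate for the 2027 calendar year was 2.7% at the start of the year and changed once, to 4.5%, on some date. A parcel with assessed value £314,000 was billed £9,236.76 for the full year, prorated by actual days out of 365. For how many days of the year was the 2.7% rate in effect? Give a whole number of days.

316 days

Let d = days at the first rate; then 365 − d days at the second rate.
£314,000 × [2.7%·d + 4.5%·(365−d)] / 365 = £9,236.76
Solving gives d = 316, so the new rate took effect on 13 November 2027.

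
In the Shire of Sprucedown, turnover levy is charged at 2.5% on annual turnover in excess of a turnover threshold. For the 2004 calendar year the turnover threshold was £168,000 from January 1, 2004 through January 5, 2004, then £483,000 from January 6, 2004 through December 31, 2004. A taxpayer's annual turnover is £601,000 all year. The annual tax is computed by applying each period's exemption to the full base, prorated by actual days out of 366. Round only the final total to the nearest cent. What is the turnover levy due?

January 1 – January 5, 2004: 5 days, exemption £168,000 → (£601,000 − £168,000) × 2.5% × 5/366 = £147.8825
January 6 – December 31, 2004: 361 days, exemption £483,000 → (£601,000 − £483,000) × 2.5% × 361/366 = £2,909.6995
Total = £3,057.5820

£3,057.58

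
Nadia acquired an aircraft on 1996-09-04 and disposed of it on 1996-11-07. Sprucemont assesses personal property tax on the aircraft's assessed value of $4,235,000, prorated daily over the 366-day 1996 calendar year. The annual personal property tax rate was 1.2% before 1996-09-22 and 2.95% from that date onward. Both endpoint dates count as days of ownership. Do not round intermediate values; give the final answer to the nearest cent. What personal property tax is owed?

$18,542.59

1996-09-04 to 1996-09-21: 18 days at 1.2% → $4,235,000 × 1.2% × 18/366 = $2,499.3443
1996-09-22 to 1996-11-07: 47 days at 2.95% → $4,235,000 × 2.95% × 47/366 = $16,043.2445
Total = $18,542.5888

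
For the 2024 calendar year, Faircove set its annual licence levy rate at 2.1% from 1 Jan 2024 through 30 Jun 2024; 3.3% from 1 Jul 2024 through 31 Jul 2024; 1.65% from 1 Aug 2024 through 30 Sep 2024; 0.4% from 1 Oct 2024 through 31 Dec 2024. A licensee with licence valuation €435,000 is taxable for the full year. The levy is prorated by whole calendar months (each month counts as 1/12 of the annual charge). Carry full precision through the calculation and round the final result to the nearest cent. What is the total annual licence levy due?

€7,395.00

1 Jan – 30 Jun 2024: 6 months at 2.1% → €435,000 × 2.1% × 6/12 = €4,567.5000
1 Jul – 31 Jul 2024: 1 month at 3.3% → €435,000 × 3.3% × 1/12 = €1,196.2500
1 Aug – 30 Sep 2024: 2 months at 1.65% → €435,000 × 1.65% × 2/12 = €1,196.2500
1 Oct – 31 Dec 2024: 3 months at 0.4% → €435,000 × 0.4% × 3/12 = €435.0000
Total = €7,395.0000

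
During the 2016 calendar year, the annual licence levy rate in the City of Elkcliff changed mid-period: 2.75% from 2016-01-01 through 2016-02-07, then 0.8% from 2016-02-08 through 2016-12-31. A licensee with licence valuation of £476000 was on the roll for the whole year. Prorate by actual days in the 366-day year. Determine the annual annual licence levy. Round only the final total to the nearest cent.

2016-01-01 to 2016-02-07: 38 days at 2.75% → £476000 × 2.75% × 38/366 = £1359.0710
2016-02-08 to 2016-12-31: 328 days at 0.8% → £476000 × 0.8% × 328/366 = £3412.6339
Total = £4771.7049

£4771.70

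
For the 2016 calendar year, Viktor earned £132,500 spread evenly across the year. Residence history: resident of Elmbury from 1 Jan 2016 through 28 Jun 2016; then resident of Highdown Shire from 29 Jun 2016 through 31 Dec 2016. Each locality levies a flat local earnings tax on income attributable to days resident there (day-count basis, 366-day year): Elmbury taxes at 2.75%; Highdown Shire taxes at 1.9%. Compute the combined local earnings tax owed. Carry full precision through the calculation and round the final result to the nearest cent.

£3,071.39

Elmbury, 1 Jan – 28 Jun 2016: 180 days → £132,500 × 2.75% × 180/366 = £1,792.0082
Highdown Shire, 29 Jun – 31 Dec 2016: 186 days → £132,500 × 1.9% × 186/366 = £1,279.3852
Total = £3,071.3934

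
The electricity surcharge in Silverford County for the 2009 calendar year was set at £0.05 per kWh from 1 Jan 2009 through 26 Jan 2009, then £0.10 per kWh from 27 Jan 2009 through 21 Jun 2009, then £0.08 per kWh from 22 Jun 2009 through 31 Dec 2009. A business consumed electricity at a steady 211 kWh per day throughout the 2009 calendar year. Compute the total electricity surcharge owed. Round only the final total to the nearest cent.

1 Jan – 26 Jan 2009: 26 days × 211 kWh/day = 5,486 kWh at £0.05/kWh → £274.30
27 Jan – 21 Jun 2009: 146 days × 211 kWh/day = 30,806 kWh at £0.10/kWh → £3,080.60
22 Jun – 31 Dec 2009: 193 days × 211 kWh/day = 40,723 kWh at £0.08/kWh → £3,257.84

£6,612.74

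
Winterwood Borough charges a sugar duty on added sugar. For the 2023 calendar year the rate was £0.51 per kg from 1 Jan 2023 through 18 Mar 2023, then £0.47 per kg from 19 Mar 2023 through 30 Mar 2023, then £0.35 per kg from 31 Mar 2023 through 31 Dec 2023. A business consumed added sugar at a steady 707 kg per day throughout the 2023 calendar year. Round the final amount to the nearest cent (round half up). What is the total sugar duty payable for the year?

1 Jan – 18 Mar 2023: 77 days × 707 kg/day = 54,439 kg at £0.51/kg → £27,763.89
19 Mar – 30 Mar 2023: 12 days × 707 kg/day = 8,484 kg at £0.47/kg → £3,987.48
31 Mar – 31 Dec 2023: 276 days × 707 kg/day = 195,132 kg at £0.35/kg → £68,296.20

£100,047.57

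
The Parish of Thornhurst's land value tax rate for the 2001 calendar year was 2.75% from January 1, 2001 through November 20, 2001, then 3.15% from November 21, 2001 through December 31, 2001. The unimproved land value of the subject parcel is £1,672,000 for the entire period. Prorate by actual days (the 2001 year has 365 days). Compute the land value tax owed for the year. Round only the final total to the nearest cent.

£46,731.25

January 1 – November 20, 2001: 324 days at 2.75% → £1,672,000 × 2.75% × 324/365 = £40,815.1233
November 21 – December 31, 2001: 41 days at 3.15% → £1,672,000 × 3.15% × 41/365 = £5,916.1315
Total = £46,731.2548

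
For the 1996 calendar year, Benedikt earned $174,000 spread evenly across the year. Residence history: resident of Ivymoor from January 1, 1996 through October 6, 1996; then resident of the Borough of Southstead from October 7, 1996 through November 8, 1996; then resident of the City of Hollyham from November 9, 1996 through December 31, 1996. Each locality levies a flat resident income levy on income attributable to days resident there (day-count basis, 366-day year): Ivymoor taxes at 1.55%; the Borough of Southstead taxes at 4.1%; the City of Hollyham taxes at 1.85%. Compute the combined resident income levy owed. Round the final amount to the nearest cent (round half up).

$3,172.65

Ivymoor, January 1 – October 6, 1996: 280 days → $174,000 × 1.55% × 280/366 = $2,063.2787
The Borough of Southstead, October 7 – November 8, 1996: 33 days → $174,000 × 4.1% × 33/366 = $643.2295
The City of Hollyham, November 9 – December 31, 1996: 53 days → $174,000 × 1.85% × 53/366 = $466.1393
Total = $3,172.6475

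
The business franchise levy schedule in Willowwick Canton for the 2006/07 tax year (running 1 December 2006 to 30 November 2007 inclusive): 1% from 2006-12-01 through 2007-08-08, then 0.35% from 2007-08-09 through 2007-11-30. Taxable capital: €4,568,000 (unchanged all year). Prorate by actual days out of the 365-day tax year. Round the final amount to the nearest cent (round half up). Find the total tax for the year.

2006-12-01 to 2007-08-08: 251 days at 1% → €4,568,000 × 1% × 251/365 = €31,412.8219
2007-08-09 to 2007-11-30: 114 days at 0.35% → €4,568,000 × 0.35% × 114/365 = €4,993.5123
Total = €36,406.3342

€36,406.33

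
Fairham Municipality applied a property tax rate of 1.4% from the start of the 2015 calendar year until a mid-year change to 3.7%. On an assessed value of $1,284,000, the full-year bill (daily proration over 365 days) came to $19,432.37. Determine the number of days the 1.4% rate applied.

347 days

Let d = days at the first rate; then 365 − d days at the second rate.
$1,284,000 × [1.4%·d + 3.7%·(365−d)] / 365 = $19,432.37
Solving gives d = 347, so the new rate took effect on 14 December 2015.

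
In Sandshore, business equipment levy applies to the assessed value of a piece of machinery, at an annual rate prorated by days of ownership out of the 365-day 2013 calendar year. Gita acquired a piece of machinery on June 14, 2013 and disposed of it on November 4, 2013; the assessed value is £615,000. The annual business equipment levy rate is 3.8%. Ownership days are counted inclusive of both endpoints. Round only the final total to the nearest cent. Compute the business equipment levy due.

£9,219.95

Days held (June 14 – November 4, 2013): 144 out of 365
Tax = £615,000 × 3.8% × 144/365 = £9,219.9452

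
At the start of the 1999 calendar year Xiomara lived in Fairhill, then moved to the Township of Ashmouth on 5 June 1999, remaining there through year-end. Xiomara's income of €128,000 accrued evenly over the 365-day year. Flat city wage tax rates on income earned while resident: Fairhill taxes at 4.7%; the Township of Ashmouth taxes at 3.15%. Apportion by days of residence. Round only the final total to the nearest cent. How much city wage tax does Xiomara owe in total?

Fairhill, 1 January – 4 June 1999: 155 days → €128,000 × 4.7% × 155/365 = €2,554.7397
The Township of Ashmouth, 5 June – 31 December 1999: 210 days → €128,000 × 3.15% × 210/365 = €2,319.7808
Total = €4,874.5205

€4,874.52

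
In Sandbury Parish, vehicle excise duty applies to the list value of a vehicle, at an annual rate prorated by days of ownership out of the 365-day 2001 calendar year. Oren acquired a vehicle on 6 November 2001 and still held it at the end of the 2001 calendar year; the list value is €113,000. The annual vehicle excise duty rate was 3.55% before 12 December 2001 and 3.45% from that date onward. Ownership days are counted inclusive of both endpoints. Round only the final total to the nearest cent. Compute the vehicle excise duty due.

6 November – 11 December 2001: 36 days at 3.55% → €113,000 × 3.55% × 36/365 = €395.6548
12 December – 31 December 2001: 20 days at 3.45% → €113,000 × 3.45% × 20/365 = €213.6164
Total = €609.2712

€609.27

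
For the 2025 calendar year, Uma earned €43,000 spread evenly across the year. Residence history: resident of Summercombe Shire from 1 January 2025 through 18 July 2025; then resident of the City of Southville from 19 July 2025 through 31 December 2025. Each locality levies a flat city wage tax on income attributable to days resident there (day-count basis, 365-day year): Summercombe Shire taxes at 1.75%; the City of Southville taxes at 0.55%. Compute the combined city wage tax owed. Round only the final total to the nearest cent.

€517.83

Summercombe Shire, 1 January – 18 July 2025: 199 days → €43,000 × 1.75% × 199/365 = €410.2671
The City of Southville, 19 July – 31 December 2025: 166 days → €43,000 × 0.55% × 166/365 = €107.5589
Total = €517.8260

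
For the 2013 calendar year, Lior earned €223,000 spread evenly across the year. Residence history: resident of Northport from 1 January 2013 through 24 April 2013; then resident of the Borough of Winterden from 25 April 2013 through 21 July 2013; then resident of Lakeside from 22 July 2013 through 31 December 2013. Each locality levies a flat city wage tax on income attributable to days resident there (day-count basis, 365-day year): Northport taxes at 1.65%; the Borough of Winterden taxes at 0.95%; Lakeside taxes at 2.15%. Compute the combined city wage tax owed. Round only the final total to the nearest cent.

€3,801.08

Northport, 1 January – 24 April 2013: 114 days → €223,000 × 1.65% × 114/365 = €1,149.2137
The Borough of Winterden, 25 April – 21 July 2013: 88 days → €223,000 × 0.95% × 88/365 = €510.7616
Lakeside, 22 July – 31 December 2013: 163 days → €223,000 × 2.15% × 163/365 = €2,141.1055
Total = €3,801.0808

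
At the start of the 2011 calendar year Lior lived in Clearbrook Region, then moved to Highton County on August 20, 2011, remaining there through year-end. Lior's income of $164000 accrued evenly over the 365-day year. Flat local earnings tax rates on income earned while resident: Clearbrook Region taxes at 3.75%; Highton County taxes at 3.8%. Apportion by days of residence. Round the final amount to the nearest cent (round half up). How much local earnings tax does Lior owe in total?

$6180.10

Clearbrook Region, January 1 – August 19, 2011: 231 days → $164000 × 3.75% × 231/365 = $3892.1918
Highton County, August 20 – December 31, 2011: 134 days → $164000 × 3.8% × 134/365 = $2287.9123
Total = $6180.1041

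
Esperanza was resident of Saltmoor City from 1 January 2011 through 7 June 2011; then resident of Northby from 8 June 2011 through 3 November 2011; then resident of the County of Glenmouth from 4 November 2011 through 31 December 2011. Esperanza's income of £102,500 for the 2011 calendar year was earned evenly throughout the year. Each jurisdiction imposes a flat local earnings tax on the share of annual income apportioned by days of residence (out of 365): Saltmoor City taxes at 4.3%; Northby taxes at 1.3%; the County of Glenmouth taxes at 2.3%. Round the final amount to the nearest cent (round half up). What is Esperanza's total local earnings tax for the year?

Saltmoor City, 1 January – 7 June 2011: 158 days → £102,500 × 4.3% × 158/365 = £1,907.9041
Northby, 8 June – 3 November 2011: 149 days → £102,500 × 1.3% × 149/365 = £543.9521
The County of Glenmouth, 4 November – 31 December 2011: 58 days → £102,500 × 2.3% × 58/365 = £374.6164
Total = £2,826.4726

£2,826.47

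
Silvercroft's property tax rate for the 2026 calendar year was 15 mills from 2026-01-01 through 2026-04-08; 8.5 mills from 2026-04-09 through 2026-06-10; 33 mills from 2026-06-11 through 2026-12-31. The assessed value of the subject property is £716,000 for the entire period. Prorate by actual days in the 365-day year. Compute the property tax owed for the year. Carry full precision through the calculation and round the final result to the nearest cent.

£17,139.86

2026-01-01 to 2026-04-08: 98 days at 15 mills → £716,000 × 1.5% × 98/365 = £2,883.6164
2026-04-09 to 2026-06-10: 63 days at 8.5 mills → £716,000 × 0.85% × 63/365 = £1,050.4603
2026-06-11 to 2026-12-31: 204 days at 33 mills → £716,000 × 3.3% × 204/365 = £13,205.7863
Total = £17,139.8630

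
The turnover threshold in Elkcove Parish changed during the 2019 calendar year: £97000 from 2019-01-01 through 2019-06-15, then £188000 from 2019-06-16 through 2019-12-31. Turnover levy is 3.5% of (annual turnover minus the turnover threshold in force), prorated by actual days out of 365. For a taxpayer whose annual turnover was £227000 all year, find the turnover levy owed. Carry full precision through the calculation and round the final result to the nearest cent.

£2813.52

2019-01-01 to 2019-06-15: 166 days, exemption £97000 → (£227000 − £97000) × 3.5% × 166/365 = £2069.3151
2019-06-16 to 2019-12-31: 199 days, exemption £188000 → (£227000 − £188000) × 3.5% × 199/365 = £744.2055
Total = £2813.5205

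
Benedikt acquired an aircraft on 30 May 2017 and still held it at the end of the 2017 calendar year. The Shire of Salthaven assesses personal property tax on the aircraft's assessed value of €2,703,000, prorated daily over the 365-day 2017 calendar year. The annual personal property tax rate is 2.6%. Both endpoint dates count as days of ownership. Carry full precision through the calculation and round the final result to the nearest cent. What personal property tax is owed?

€41,589.17

Days held (30 May – 31 Dec 2017): 216 out of 365
Tax = €2,703,000 × 2.6% × 216/365 = €41,589.1726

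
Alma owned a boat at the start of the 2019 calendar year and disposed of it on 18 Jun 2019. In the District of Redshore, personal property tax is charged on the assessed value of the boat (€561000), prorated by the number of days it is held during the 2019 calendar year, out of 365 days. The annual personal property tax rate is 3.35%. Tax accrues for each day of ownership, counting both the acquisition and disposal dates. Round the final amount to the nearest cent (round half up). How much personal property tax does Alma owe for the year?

€8701.65

Days held (1 Jan – 18 Jun 2019): 169 out of 365
Tax = €561000 × 3.35% × 169/365 = €8701.6479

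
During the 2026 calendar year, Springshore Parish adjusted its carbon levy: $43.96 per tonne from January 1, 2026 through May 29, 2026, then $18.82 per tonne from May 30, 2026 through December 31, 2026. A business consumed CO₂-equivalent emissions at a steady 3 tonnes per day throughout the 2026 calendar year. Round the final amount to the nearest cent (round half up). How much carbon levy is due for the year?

$31,845.48

January 1 – May 29, 2026: 149 days × 3 tonnes/day = 447 tonnes at $43.96/tonne → $19,650.12
May 30 – December 31, 2026: 216 days × 3 tonnes/day = 648 tonnes at $18.82/tonne → $12,195.36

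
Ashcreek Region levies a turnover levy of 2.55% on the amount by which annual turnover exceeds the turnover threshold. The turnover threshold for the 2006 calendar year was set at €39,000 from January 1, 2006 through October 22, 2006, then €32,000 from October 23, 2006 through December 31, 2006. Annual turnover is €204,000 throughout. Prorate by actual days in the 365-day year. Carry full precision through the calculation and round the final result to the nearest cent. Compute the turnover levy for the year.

January 1 – October 22, 2006: 295 days, exemption €39,000 → (€204,000 − €39,000) × 2.55% × 295/365 = €3,400.5822
October 23 – December 31, 2006: 70 days, exemption €32,000 → (€204,000 − €32,000) × 2.55% × 70/365 = €841.1507
Total = €4,241.7329

€4,241.73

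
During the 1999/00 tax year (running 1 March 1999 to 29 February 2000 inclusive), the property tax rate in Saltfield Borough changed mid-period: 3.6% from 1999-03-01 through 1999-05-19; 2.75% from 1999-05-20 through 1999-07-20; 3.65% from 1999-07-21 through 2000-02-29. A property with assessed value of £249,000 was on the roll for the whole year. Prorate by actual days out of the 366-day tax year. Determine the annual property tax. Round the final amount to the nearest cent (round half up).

1999-03-01 to 1999-05-19: 80 days at 3.6% → £249,000 × 3.6% × 80/366 = £1,959.3443
1999-05-20 to 1999-07-20: 62 days at 2.75% → £249,000 × 2.75% × 62/366 = £1,159.9590
1999-07-21 to 2000-02-29: 224 days at 3.65% → £249,000 × 3.65% × 224/366 = £5,562.3607
Total = £8,681.6639

£8,681.66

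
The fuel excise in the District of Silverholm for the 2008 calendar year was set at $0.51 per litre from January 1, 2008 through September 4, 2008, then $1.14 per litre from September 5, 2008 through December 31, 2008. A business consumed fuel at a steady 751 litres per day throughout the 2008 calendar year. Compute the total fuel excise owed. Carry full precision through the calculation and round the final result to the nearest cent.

January 1 – September 4, 2008: 248 days × 751 litres/day = 186,248 litres at $0.51/litre → $94,986.48
September 5 – December 31, 2008: 118 days × 751 litres/day = 88,618 litres at $1.14/litre → $101,024.52

$196,011.00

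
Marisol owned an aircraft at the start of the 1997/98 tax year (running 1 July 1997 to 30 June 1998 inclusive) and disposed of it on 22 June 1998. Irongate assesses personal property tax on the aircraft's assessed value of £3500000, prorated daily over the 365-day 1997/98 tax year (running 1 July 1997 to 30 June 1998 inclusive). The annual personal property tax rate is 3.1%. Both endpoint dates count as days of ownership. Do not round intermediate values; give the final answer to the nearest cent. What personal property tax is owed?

£106121.92

Days held (1 July 1997 – 22 June 1998): 357 out of 365
Tax = £3500000 × 3.1% × 357/365 = £106121.9178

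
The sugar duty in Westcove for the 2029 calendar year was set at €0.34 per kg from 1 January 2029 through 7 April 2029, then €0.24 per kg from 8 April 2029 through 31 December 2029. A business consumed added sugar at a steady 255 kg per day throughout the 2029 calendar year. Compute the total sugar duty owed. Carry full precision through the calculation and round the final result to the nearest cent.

1 January – 7 April 2029: 97 days × 255 kg/day = 24,735 kg at €0.34/kg → €8,409.90
8 April – 31 December 2029: 268 days × 255 kg/day = 68,340 kg at €0.24/kg → €16,401.60

€24,811.50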